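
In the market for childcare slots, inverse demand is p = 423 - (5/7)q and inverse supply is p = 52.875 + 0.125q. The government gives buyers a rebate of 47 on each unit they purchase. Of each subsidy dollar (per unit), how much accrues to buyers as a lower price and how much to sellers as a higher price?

Pre-subsidy: 423 - (5/7)q = 52.875 + 0.125q gives q* = 441 and p* = 108.
With the rebate, buyers effectively pay pb = ps − 47, where ps is the price sellers receive.
On the curves, pb = 423 - (5/7)q and ps = 52.875 + 0.125q; the wedge ps − pb = 47 gives 52.875 + 0.125q − (423 - (5/7)q) = 47, so q' = 497.
Then pb = 423 − (5/7)·497 = 68 and ps = 52.875 + 0.125·497 = 115.
Buyers' price falls by p* − pb = 108 − 68 = 40; sellers' price rises by ps − p* = 115 − 108 = 7.

Buyers gain 40 per unit; sellers gain 7 per unit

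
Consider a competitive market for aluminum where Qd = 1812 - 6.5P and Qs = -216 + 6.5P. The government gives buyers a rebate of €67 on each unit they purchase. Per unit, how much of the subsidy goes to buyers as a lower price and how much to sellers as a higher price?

Pre-subsidy: 1812 - 6.5P = -216 + 6.5P gives P* = 156, Q* = 798.
With the rebate, buyers effectively pay Pb = Ps − 67, where Ps is the price sellers receive.
Demand in terms of Ps becomes Qd = 1812 − 6.5(Ps − 67) = 2247.5 - 6.5Ps. Setting this equal to supply: 2247.5 - 6.5Ps = -216 + 6.5Ps, so Ps = 189.5.
Buyers pay Pb = 189.5 − 67 = 122.5; Q' = -216 + 6.5·189.5 = 1015.75.
Buyers' price falls by P* − Pb = 156 − 122.5 = 33.5; sellers' price rises by Ps − P* = 189.5 − 156 = 33.5.

Buyers gain €33.5 per unit; sellers gain €33.5 per unit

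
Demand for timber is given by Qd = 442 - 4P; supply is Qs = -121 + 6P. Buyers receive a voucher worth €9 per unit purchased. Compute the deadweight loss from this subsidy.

Deadweight loss = €97.2

Pre-subsidy: 442 - 4P = -121 + 6P gives P* = 56.3, Q* = 216.8.
With the rebate, buyers effectively pay Pb = Ps − 9, where Ps is the price sellers receive.
Demand in terms of Ps becomes Qd = 442 − 4(Ps − 9) = 478 - 4Ps. Setting this equal to supply: 478 - 4Ps = -121 + 6Ps, so Ps = 59.9.
Buyers pay Pb = 59.9 − 9 = 50.9; Q' = -121 + 6·59.9 = 238.4.
The subsidy expands output by 238.4 − 216.8 = 21.6 past the efficient level; on those units the gap between marginal cost and willingness to pay runs from 0 up to 9.
DWL = ½ × 9 × 21.6 = 97.2.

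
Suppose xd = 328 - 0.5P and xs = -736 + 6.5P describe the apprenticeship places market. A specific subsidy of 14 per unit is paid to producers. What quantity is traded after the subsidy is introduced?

Pre-subsidy: 328 - 0.5P = -736 + 6.5P gives P* = 152, x* = 252.
With the subsidy, sellers receive Ps = Pb + 14 for each unit, where Pb is the price buyers pay.
Supply in terms of Pb becomes xs = -736 + 6.5(Pb + 14) = -645 + 6.5Pb. Setting this equal to demand: 328 - 0.5Pb = -645 + 6.5Pb, so Pb = 139.
Sellers receive Ps = 139 + 14 = 153; x' = 328 − 0.5·139 = 258.5.

x' = 258.5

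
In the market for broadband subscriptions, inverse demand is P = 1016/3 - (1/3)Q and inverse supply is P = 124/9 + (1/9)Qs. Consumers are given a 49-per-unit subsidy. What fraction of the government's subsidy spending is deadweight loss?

DWL / government spending = 441/6730

Pre-subsidy: 1016/3 - (1/3)Q = 124/9 + (1/9)Q gives Q* = 731 and P* = 95.
With the rebate, buyers effectively pay Pb = Ps − 49, where Ps is the price sellers receive.
On the curves, Pb = 1016/3 - (1/3)Q and Ps = 124/9 + (1/9)Q; the wedge Ps − Pb = 49 gives 124/9 + (1/9)Q − (1016/3 - (1/3)Q) = 49, so Q' = 841.25.
Then Pb = 1016/3 − (1/3)·841.25 = 58.25 and Ps = 124/9 + (1/9)·841.25 = 107.25.
ΔCS = ½(731 + 841.25)(95 − 58.25) = 28890.09375; ΔPS = ½(731 + 841.25)(107.25 − 95) = 9630.03125.
Government spending = 49 × 841.25 = 41221.25.
DWL = ½ × 49 × (841.25 − 731) = 2701.125; fraction = 2701.125 / 41221.25 = 441/6730.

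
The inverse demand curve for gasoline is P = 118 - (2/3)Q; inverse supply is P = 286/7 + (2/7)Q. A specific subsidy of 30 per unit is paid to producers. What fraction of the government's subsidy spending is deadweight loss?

Pre-subsidy: 118 - (2/3)Q = 286/7 + (2/7)Q gives Q* = 81 and P* = 64.
With the subsidy, sellers receive Ps = Pb + 30 for each unit, where Pb is the price buyers pay.
On the curves, Pb = 118 - (2/3)Q and Ps = 286/7 + (2/7)Q; the wedge Ps − Pb = 30 gives 286/7 + (2/7)Q − (118 - (2/3)Q) = 30, so Q' = 112.5.
Then Pb = 118 − (2/3)·112.5 = 43 and Ps = 286/7 + (2/7)·112.5 = 73.
ΔCS = ½(81 + 112.5)(64 − 43) = 2031.75; ΔPS = ½(81 + 112.5)(73 − 64) = 870.75.
Government spending = 30 × 112.5 = 3375.
DWL = ½ × 30 × (112.5 − 81) = 472.5; fraction = 472.5 / 3375 = 0.14.

DWL / government spending = 0.14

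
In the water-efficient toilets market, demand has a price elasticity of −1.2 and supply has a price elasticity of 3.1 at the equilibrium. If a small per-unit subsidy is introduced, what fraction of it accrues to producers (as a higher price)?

Producer share = 12/43

For a small subsidy around the equilibrium, the benefit split depends on the relative slopes, which at a point are proportional to the elasticities.
Buyer share = εs/(εs + |εd|) = 3.1/(3.1 + 1.2) = 31/43; seller share = |εd|/(εs + |εd|) = 12/43.
So producers capture 12/43 of the subsidy.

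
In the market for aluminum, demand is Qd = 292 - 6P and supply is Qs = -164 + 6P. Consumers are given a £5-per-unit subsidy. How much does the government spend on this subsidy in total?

Government cost = £395

Pre-subsidy: 292 - 6P = -164 + 6P gives P* = 38, Q* = 64.
With the rebate, buyers effectively pay Pb = Ps − 5, where Ps is the price sellers receive.
Demand in terms of Ps becomes Qd = 292 − 6(Ps − 5) = 322 - 6Ps. Setting this equal to supply: 322 - 6Ps = -164 + 6Ps, so Ps = 40.5.
Buyers pay Pb = 40.5 − 5 = 35.5; Q' = -164 + 6·40.5 = 79.
Government outlay = subsidy × quantity = 5 × 79 = 395.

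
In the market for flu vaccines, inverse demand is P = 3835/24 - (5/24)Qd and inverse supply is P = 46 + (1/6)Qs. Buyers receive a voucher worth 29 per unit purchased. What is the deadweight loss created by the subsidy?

Pre-subsidy: 3835/24 - (5/24)Q = 46 + (1/6)Q gives Q* = 2731/9 and P* = 5215/54.
With the rebate, buyers effectively pay Pb = Ps − 29, where Ps is the price sellers receive.
On the curves, Pb = 3835/24 - (5/24)Q and Ps = 46 + (1/6)Q; the wedge Ps − Pb = 29 gives 46 + (1/6)Q − (3835/24 - (5/24)Q) = 29, so Q' = 3427/9.
Then Pb = 3835/24 − (5/24)·(3427/9) = 4345/54 and Ps = 46 + (1/6)·(3427/9) = 5911/54.
The subsidy expands output by 3427/9 − 2731/9 = 232/3 past the efficient level; on those units the gap between marginal cost and willingness to pay runs from 0 up to 29.
DWL = ½ × 29 × 232/3 = 3364/3.

Deadweight loss = 3364/3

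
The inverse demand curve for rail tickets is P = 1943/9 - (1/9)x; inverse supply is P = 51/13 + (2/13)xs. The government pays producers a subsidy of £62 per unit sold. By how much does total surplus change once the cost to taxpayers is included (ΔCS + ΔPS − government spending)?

Net change in total surplus = -£7254

Pre-subsidy: 1943/9 - (1/9)x = 51/13 + (2/13)x gives x* = 800 and P* = 127.
With the subsidy, sellers receive Ps = Pb + 62 for each unit, where Pb is the price buyers pay.
On the curves, Pb = 1943/9 - (1/9)x and Ps = 51/13 + (2/13)x; the wedge Ps − Pb = 62 gives 51/13 + (2/13)x − (1943/9 - (1/9)x) = 62, so x' = 1034.
Then Pb = 1943/9 − (1/9)·1034 = 101 and Ps = 51/13 + (2/13)·1034 = 163.
ΔCS = ½(800 + 1034)(127 − 101) = 23842; ΔPS = ½(800 + 1034)(163 − 127) = 33012.
Government spending = 62 × 1034 = 64108.
Net change = 23842 + 33012 − 64108 = -7254. The loss equals the DWL triangle ½·62·234.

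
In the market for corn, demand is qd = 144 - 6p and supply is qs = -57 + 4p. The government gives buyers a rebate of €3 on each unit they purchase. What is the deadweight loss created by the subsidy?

Pre-subsidy: 144 - 6p = -57 + 4p gives p* = 20.1, q* = 23.4.
With the rebate, buyers effectively pay pb = ps − 3, where ps is the price sellers receive.
Demand in terms of ps becomes qd = 144 − 6(ps − 3) = 162 - 6ps. Setting this equal to supply: 162 - 6ps = -57 + 4ps, so ps = 21.9.
Buyers pay pb = 21.9 − 3 = 18.9; q' = -57 + 4·21.9 = 30.6.
The subsidy expands output by 30.6 − 23.4 = 7.2 past the efficient level; on those units the gap between marginal cost and willingness to pay runs from 0 up to 3.
DWL = ½ × 3 × 7.2 = 10.8.

Deadweight loss = €10.8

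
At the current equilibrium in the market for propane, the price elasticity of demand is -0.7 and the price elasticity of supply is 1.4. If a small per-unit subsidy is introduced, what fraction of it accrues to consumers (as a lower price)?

For a small subsidy around the equilibrium, the benefit split depends on the relative slopes, which at a point are proportional to the elasticities.
Buyer share = εs/(εs + |εd|) = 1.4/(1.4 + 0.7) = 2/3; seller share = |εd|/(εs + |εd|) = 1/3.

Consumer share = 2/3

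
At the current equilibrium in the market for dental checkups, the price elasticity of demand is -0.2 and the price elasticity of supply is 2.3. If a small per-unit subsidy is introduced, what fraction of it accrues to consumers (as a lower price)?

For a small subsidy around the equilibrium, the benefit split depends on the relative slopes, which at a point are proportional to the elasticities.
Buyer share = εs/(εs + |εd|) = 2.3/(2.3 + 0.2) = 0.92; seller share = |εd|/(εs + |εd|) = 0.08.

Consumer share = 0.92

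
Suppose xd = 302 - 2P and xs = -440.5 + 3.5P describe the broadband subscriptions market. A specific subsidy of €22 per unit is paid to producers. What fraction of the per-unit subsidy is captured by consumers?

Pre-subsidy: 302 - 2P = -440.5 + 3.5P gives P* = 135, x* = 32.
With the subsidy, sellers receive Ps = Pb + 22 for each unit, where Pb is the price buyers pay.
Supply in terms of Pb becomes xs = -440.5 + 3.5(Pb + 22) = -363.5 + 3.5Pb. Setting this equal to demand: 302 - 2Pb = -363.5 + 3.5Pb, so Pb = 121.
Sellers receive Ps = 121 + 22 = 143; x' = 302 − 2·121 = 60.
Buyers' price falls by P* − Pb = 135 − 121 = 14; sellers' price rises by Ps − P* = 143 − 135 = 8.
So consumers capture 14/22 = 7/11 of each unit of subsidy.

Consumer share = 7/11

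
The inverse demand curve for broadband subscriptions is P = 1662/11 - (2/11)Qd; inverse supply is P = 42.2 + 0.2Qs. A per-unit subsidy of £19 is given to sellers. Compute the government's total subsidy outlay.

Pre-subsidy: 1662/11 - (2/11)Q = 42.2 + 0.2Q gives Q* = 5989/21 and P* = 2084/21.
With the subsidy, sellers receive Ps = Pb + 19 for each unit, where Pb is the price buyers pay.
On the curves, Pb = 1662/11 - (2/11)Q and Ps = 42.2 + 0.2Q; the wedge Ps − Pb = 19 gives 42.2 + 0.2Q − (1662/11 - (2/11)Q) = 19, so Q' = 7034/21.
Then Pb = 1662/11 − (2/11)·(7034/21) = 1894/21 and Ps = 42.2 + 0.2·(7034/21) = 2293/21.
Government outlay = subsidy × quantity = 19 × 7034/21 = 133646/21.

Government cost = 133646/21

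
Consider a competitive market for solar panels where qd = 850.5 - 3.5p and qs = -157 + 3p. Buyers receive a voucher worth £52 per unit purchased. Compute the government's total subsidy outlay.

Government cost = £20384

Pre-subsidy: 850.5 - 3.5p = -157 + 3p gives p* = 155, q* = 308.
With the rebate, buyers effectively pay pb = ps − 52, where ps is the price sellers receive.
Demand in terms of ps becomes qd = 850.5 − 3.5(ps − 52) = 1032.5 - 3.5ps. Setting this equal to supply: 1032.5 - 3.5ps = -157 + 3ps, so ps = 183.
Buyers pay pb = 183 − 52 = 131; q' = -157 + 3·183 = 392.
Government outlay = subsidy × quantity = 52 × 392 = 20384.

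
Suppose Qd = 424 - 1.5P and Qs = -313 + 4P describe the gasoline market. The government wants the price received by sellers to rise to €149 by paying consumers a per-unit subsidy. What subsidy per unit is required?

At a seller price of 149, quantity supplied is -313 + 4·149 = 283.
Buyers absorb 283 only when they pay Pb with 424 − 1.5·Pb = 283, i.e. Pb = 94.
s = Ps − Pb = 149 − 94 = 55.

Required subsidy s = €55 per unit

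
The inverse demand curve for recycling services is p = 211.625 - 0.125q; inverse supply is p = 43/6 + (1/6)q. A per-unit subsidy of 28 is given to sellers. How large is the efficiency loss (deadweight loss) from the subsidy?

Deadweight loss = 1344

Pre-subsidy: 211.625 - 0.125q = 43/6 + (1/6)q gives q* = 701 and p* = 124.
With the subsidy, sellers receive ps = pb + 28 for each unit, where pb is the price buyers pay.
On the curves, pb = 211.625 - 0.125q and ps = 43/6 + (1/6)q; the wedge ps − pb = 28 gives 43/6 + (1/6)q − (211.625 - 0.125q) = 28, so q' = 797.
Then pb = 211.625 − 0.125·797 = 112 and ps = 43/6 + (1/6)·797 = 140.
The subsidy expands output by 797 − 701 = 96 past the efficient level; on those units the gap between marginal cost and willingness to pay runs from 0 up to 28.
DWL = ½ × 28 × 96 = 1344.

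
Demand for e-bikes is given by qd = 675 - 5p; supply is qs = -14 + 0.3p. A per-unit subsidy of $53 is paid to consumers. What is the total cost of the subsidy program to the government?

Pre-subsidy: 675 - 5p = -14 + 0.3p gives p* = 130, q* = 25.
With the rebate, buyers effectively pay pb = ps − 53, where ps is the price sellers receive.
Demand in terms of ps becomes qd = 675 − 5(ps − 53) = 940 - 5ps. Setting this equal to supply: 940 - 5ps = -14 + 0.3ps, so ps = 180.
Buyers pay pb = 180 − 53 = 127; q' = -14 + 0.3·180 = 40.
Government outlay = subsidy × quantity = 53 × 40 = 2120.

Government cost = $2120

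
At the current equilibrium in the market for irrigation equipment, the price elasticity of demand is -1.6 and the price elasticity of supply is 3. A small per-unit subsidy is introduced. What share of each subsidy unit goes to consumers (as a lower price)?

For a small subsidy around the equilibrium, the benefit split depends on the relative slopes, which at a point are proportional to the elasticities.
Buyer share = εs/(εs + |εd|) = 3/(3 + 1.6) = 15/23; seller share = |εd|/(εs + |εd|) = 8/23.

Consumer share = 15/23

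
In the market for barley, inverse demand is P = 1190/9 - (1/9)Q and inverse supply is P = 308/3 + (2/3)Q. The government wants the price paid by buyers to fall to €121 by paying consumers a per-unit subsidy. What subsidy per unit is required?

Required subsidy s = €49 per unit

At a buyer price of 121, quantity demanded is 1190 − 9·121 = 101.
Sellers supply 101 only when they receive Ps = 308/3 + (2/3)·101 = 170.
s = Ps − Pb = 170 − 121 = 49.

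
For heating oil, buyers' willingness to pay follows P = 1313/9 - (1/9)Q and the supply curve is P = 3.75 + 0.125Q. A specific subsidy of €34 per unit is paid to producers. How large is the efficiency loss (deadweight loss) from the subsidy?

Pre-subsidy: 1313/9 - (1/9)Q = 3.75 + 0.125Q gives Q* = 602 and P* = 79.
With the subsidy, sellers receive Ps = Pb + 34 for each unit, where Pb is the price buyers pay.
On the curves, Pb = 1313/9 - (1/9)Q and Ps = 3.75 + 0.125Q; the wedge Ps − Pb = 34 gives 3.75 + 0.125Q − (1313/9 - (1/9)Q) = 34, so Q' = 746.
Then Pb = 1313/9 − (1/9)·746 = 63 and Ps = 3.75 + 0.125·746 = 97.
The subsidy expands output by 746 − 602 = 144 past the efficient level; on those units the gap between marginal cost and willingness to pay runs from 0 up to 34.
DWL = ½ × 34 × 144 = 2448.

Deadweight loss = €2448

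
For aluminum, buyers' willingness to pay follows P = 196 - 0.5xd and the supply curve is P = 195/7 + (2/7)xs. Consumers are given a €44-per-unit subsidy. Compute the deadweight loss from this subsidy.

Pre-subsidy: 196 - 0.5x = 195/7 + (2/7)x gives x* = 214 and P* = 89.
With the rebate, buyers effectively pay Pb = Ps − 44, where Ps is the price sellers receive.
On the curves, Pb = 196 - 0.5x and Ps = 195/7 + (2/7)x; the wedge Ps − Pb = 44 gives 195/7 + (2/7)x − (196 - 0.5x) = 44, so x' = 270.
Then Pb = 196 − 0.5·270 = 61 and Ps = 195/7 + (2/7)·270 = 105.
The subsidy expands output by 270 − 214 = 56 past the efficient level; on those units the gap between marginal cost and willingness to pay runs from 0 up to 44.
DWL = ½ × 44 × 56 = 1232.

Deadweight loss = €1232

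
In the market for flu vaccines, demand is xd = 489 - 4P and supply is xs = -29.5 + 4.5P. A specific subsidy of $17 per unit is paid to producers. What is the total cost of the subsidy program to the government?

Government cost = $4777

Pre-subsidy: 489 - 4P = -29.5 + 4.5P gives P* = 61, x* = 245.
With the subsidy, sellers receive Ps = Pb + 17 for each unit, where Pb is the price buyers pay.
Supply in terms of Pb becomes xs = -29.5 + 4.5(Pb + 17) = 47 + 4.5Pb. Setting this equal to demand: 489 - 4Pb = 47 + 4.5Pb, so Pb = 52.
Sellers receive Ps = 52 + 17 = 69; x' = 489 − 4·52 = 281.
Government outlay = subsidy × quantity = 17 × 281 = 4777.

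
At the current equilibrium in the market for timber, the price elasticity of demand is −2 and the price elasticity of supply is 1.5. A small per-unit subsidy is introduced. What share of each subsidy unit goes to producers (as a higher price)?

For a small subsidy around the equilibrium, the benefit split depends on the relative slopes, which at a point are proportional to the elasticities.
Buyer share = εs/(εs + |εd|) = 1.5/(1.5 + 2) = 3/7; seller share = |εd|/(εs + |εd|) = 4/7.
So producers capture 4/7 of the subsidy.

Producer share = 4/7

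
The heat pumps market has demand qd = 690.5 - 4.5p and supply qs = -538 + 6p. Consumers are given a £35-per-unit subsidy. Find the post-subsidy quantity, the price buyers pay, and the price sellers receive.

q' = 254; buyers pay £97; sellers receive £132

Pre-subsidy: 690.5 - 4.5p = -538 + 6p gives p* = 117, q* = 164.
With the rebate, buyers effectively pay pb = ps − 35, where ps is the price sellers receive.
Demand in terms of ps becomes qd = 690.5 − 4.5(ps − 35) = 848 - 4.5ps. Setting this equal to supply: 848 - 4.5ps = -538 + 6ps, so ps = 132.
Buyers pay pb = 132 − 35 = 97; q' = -538 + 6·132 = 254.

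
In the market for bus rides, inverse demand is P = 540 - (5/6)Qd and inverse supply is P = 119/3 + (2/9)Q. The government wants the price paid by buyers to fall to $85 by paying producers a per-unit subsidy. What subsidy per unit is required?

At a buyer price of 85, quantity demanded is 648 − 1.2·85 = 546.
Sellers supply 546 only when they receive Ps = 119/3 + (2/9)·546 = 161.
s = Ps − Pb = 161 − 85 = 76.

Required subsidy s = $76 per unit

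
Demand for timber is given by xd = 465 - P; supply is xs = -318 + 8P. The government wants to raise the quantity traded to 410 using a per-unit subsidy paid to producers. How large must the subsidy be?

Required subsidy s = 36 per unit

At x = 410, invert demand for the buyer price: Pb = (465 − 410)/1 = 55; invert supply for the seller price: Ps = (410 − (-318))/8 = 91.
The subsidy must fill the gap: s = Ps − Pb = 91 − 55 = 36.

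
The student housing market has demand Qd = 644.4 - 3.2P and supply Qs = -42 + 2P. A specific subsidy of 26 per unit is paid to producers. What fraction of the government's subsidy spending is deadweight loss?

Pre-subsidy: 644.4 - 3.2P = -42 + 2P gives P* = 132, Q* = 222.
With the subsidy, sellers receive Ps = Pb + 26 for each unit, where Pb is the price buyers pay.
Supply in terms of Pb becomes Qs = -42 + 2(Pb + 26) = 10 + 2Pb. Setting this equal to demand: 644.4 - 3.2Pb = 10 + 2Pb, so Pb = 122.
Sellers receive Ps = 122 + 26 = 148; Q' = 644.4 − 3.2·122 = 254.
ΔCS = ½(222 + 254)(132 − 122) = 2380; ΔPS = ½(222 + 254)(148 − 132) = 3808.
Government spending = 26 × 254 = 6604.
DWL = ½ × 26 × (254 − 222) = 416; fraction = 416 / 6604 = 8/127.

DWL / government spending = 8/127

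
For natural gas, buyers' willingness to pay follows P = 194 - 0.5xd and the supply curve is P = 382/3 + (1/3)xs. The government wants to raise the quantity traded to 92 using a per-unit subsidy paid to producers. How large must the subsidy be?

Required subsidy s = 10 per unit

At x = 92, from the demand curve buyers pay Pb = 194 − 0.5·92 = 148; from the supply curve sellers need Ps = 382/3 + (1/3)·92 = 158.
The subsidy must fill the gap: s = Ps − Pb = 158 − 148 = 10.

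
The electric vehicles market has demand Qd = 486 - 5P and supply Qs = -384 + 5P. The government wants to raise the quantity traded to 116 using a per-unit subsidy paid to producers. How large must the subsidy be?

Required subsidy s = 26 per unit

At Q = 116, invert demand for the buyer price: Pb = (486 − 116)/5 = 74; invert supply for the seller price: Ps = (116 − (-384))/5 = 100.
The subsidy must fill the gap: s = Ps − Pb = 100 − 74 = 26.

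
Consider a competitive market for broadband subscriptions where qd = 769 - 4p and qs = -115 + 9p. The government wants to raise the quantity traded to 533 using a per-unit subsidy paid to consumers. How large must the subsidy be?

Required subsidy s = 13 per unit

At q = 533, invert demand for the buyer price: pb = (769 − 533)/4 = 59; invert supply for the seller price: ps = (533 − (-115))/9 = 72.
The subsidy must fill the gap: s = ps − pb = 72 − 59 = 13.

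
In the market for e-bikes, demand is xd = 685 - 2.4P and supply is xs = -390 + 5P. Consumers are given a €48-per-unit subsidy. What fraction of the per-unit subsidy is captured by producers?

Pre-subsidy: 685 - 2.4P = -390 + 5P gives P* = 5375/37, x* = 12445/37.
With the rebate, buyers effectively pay Pb = Ps − 48, where Ps is the price sellers receive.
Demand in terms of Ps becomes xd = 685 − 2.4(Ps − 48) = 800.2 - 2.4Ps. Setting this equal to supply: 800.2 - 2.4Ps = -390 + 5Ps, so Ps = 5951/37.
Buyers pay Pb = 5951/37 − 48 = 4175/37; x' = -390 + 5·(5951/37) = 15325/37.
Buyers' price falls by P* − Pb = 5375/37 − 4175/37 = 1200/37; sellers' price rises by Ps − P* = 5951/37 − 5375/37 = 576/37.
So producers capture (576/37)/48 = 12/37 of each unit of subsidy.

Producer share = 12/37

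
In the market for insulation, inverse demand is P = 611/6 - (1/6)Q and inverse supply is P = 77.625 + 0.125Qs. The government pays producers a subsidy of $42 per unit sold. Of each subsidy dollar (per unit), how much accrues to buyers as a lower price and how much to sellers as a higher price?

Buyers gain $24 per unit; sellers gain $18 per unit

Pre-subsidy: 611/6 - (1/6)Q = 77.625 + 0.125Q gives Q* = 83 and P* = 88.
With the subsidy, sellers receive Ps = Pb + 42 for each unit, where Pb is the price buyers pay.
On the curves, Pb = 611/6 - (1/6)Q and Ps = 77.625 + 0.125Q; the wedge Ps − Pb = 42 gives 77.625 + 0.125Q − (611/6 - (1/6)Q) = 42, so Q' = 227.
Then Pb = 611/6 − (1/6)·227 = 64 and Ps = 77.625 + 0.125·227 = 106.
Buyers' price falls by P* − Pb = 88 − 64 = 24; sellers' price rises by Ps − P* = 106 − 88 = 18.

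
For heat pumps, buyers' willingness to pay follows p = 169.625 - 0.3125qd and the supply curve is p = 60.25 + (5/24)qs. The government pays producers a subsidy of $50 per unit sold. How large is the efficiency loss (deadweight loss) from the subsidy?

Pre-subsidy: 169.625 - 0.3125q = 60.25 + (5/24)q gives q* = 210 and p* = 104.
With the subsidy, sellers receive ps = pb + 50 for each unit, where pb is the price buyers pay.
On the curves, pb = 169.625 - 0.3125q and ps = 60.25 + (5/24)q; the wedge ps − pb = 50 gives 60.25 + (5/24)q − (169.625 - 0.3125q) = 50, so q' = 306.
Then pb = 169.625 − 0.3125·306 = 74 and ps = 60.25 + (5/24)·306 = 124.
The subsidy expands output by 306 − 210 = 96 past the efficient level; on those units the gap between marginal cost and willingness to pay runs from 0 up to 50.
DWL = ½ × 50 × 96 = 2400.

Deadweight loss = $2400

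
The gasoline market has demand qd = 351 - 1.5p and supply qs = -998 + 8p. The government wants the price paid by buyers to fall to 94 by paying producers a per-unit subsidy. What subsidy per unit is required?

At a buyer price of 94, quantity demanded is 351 − 1.5·94 = 210.
Sellers supply 210 only when they receive ps with -998 + 8·ps = 210, i.e. ps = 151.
s = ps − pb = 151 − 94 = 57.

Required subsidy s = 57 per unit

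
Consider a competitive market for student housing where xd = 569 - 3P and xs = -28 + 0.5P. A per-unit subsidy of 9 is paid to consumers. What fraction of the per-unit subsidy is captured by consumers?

Pre-subsidy: 569 - 3P = -28 + 0.5P gives P* = 1194/7, x* = 401/7.
With the rebate, buyers effectively pay Pb = Ps − 9, where Ps is the price sellers receive.
Demand in terms of Ps becomes xd = 569 − 3(Ps − 9) = 596 - 3Ps. Setting this equal to supply: 596 - 3Ps = -28 + 0.5Ps, so Ps = 1248/7.
Buyers pay Pb = 1248/7 − 9 = 1185/7; x' = -28 + 0.5·(1248/7) = 428/7.
Buyers' price falls by P* − Pb = 1194/7 − 1185/7 = 9/7; sellers' price rises by Ps − P* = 1248/7 − 1194/7 = 54/7.
So consumers capture (9/7)/9 = 1/7 of each unit of subsidy.

Consumer share = 1/7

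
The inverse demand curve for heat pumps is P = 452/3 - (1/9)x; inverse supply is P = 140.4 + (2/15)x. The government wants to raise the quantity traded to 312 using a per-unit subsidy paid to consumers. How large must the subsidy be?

At x = 312, from the demand curve buyers pay Pb = 452/3 − (1/9)·312 = 116; from the supply curve sellers need Ps = 140.4 + (2/15)·312 = 182.
The subsidy must fill the gap: s = Ps − Pb = 182 − 116 = 66.

Required subsidy s = 66 per unit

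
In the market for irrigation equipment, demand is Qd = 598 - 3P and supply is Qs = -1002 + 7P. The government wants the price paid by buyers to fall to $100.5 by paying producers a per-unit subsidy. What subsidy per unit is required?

Required subsidy s = $85 per unit

At a buyer price of 100.5, quantity demanded is 598 − 3·100.5 = 296.5.
Sellers supply 296.5 only when they receive Ps with -1002 + 7·Ps = 296.5, i.e. Ps = 185.5.
s = Ps − Pb = 185.5 − 100.5 = 85.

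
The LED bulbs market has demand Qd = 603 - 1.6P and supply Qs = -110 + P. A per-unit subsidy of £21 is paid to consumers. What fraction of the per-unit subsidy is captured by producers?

Pre-subsidy: 603 - 1.6P = -110 + P gives P* = 3565/13, Q* = 2135/13.
With the rebate, buyers effectively pay Pb = Ps − 21, where Ps is the price sellers receive.
Demand in terms of Ps becomes Qd = 603 − 1.6(Ps − 21) = 636.6 - 1.6Ps. Setting this equal to supply: 636.6 - 1.6Ps = -110 + Ps, so Ps = 3733/13.
Buyers pay Pb = 3733/13 − 21 = 3460/13; Q' = -110 + 1·(3733/13) = 2303/13.
Buyers' price falls by P* − Pb = 3565/13 − 3460/13 = 105/13; sellers' price rises by Ps − P* = 3733/13 − 3565/13 = 168/13.
So producers capture (168/13)/21 = 8/13 of each unit of subsidy.

Producer share = 8/13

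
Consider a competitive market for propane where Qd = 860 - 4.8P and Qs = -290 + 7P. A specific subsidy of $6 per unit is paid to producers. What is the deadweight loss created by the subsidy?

Pre-subsidy: 860 - 4.8P = -290 + 7P gives P* = 5750/59, Q* = 23140/59.
With the subsidy, sellers receive Ps = Pb + 6 for each unit, where Pb is the price buyers pay.
Supply in terms of Pb becomes Qs = -290 + 7(Pb + 6) = -248 + 7Pb. Setting this equal to demand: 860 - 4.8Pb = -248 + 7Pb, so Pb = 5540/59.
Sellers receive Ps = 5540/59 + 6 = 5894/59; Q' = 860 − 4.8·(5540/59) = 24148/59.
The subsidy expands output by 24148/59 − 23140/59 = 1008/59 past the efficient level; on those units the gap between marginal cost and willingness to pay runs from 0 up to 6.
DWL = ½ × 6 × 1008/59 = 3024/59.

Deadweight loss = 3024/59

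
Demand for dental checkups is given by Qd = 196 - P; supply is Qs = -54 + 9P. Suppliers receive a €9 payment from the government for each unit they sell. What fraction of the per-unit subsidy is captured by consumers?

Pre-subsidy: 196 - P = -54 + 9P gives P* = 25, Q* = 171.
With the subsidy, sellers receive Ps = Pb + 9 for each unit, where Pb is the price buyers pay.
Supply in terms of Pb becomes Qs = -54 + 9(Pb + 9) = 27 + 9Pb. Setting this equal to demand: 196 - Pb = 27 + 9Pb, so Pb = 16.9.
Sellers receive Ps = 16.9 + 9 = 25.9; Q' = 196 − 1·16.9 = 179.1.
Buyers' price falls by P* − Pb = 25 − 16.9 = 8.1; sellers' price rises by Ps − P* = 25.9 − 25 = 0.9.
So consumers capture 8.1/9 = 0.9 of each unit of subsidy.

Consumer share = 0.9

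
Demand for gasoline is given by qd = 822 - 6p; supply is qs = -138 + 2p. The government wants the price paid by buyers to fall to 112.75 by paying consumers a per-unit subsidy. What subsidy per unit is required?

At a buyer price of 112.75, quantity demanded is 822 − 6·112.75 = 145.5.
Sellers supply 145.5 only when they receive ps with -138 + 2·ps = 145.5, i.e. ps = 141.75.
s = ps − pb = 141.75 − 112.75 = 29.

Required subsidy s = 29 per unit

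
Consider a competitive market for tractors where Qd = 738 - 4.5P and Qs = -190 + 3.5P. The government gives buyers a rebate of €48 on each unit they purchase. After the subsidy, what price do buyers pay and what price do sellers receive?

Pre-subsidy: 738 - 4.5P = -190 + 3.5P gives P* = 116, Q* = 216.
With the rebate, buyers effectively pay Pb = Ps − 48, where Ps is the price sellers receive.
Demand in terms of Ps becomes Qd = 738 − 4.5(Ps − 48) = 954 - 4.5Ps. Setting this equal to supply: 954 - 4.5Ps = -190 + 3.5Ps, so Ps = 143.
Buyers pay Pb = 143 − 48 = 95; Q' = -190 + 3.5·143 = 310.5.

Buyers pay €95; sellers receive €143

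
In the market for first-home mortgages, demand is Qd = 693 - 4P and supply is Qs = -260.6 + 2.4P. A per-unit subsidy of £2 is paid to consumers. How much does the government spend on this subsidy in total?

Pre-subsidy: 693 - 4P = -260.6 + 2.4P gives P* = 149, Q* = 97.
With the rebate, buyers effectively pay Pb = Ps − 2, where Ps is the price sellers receive.
Demand in terms of Ps becomes Qd = 693 − 4(Ps − 2) = 701 - 4Ps. Setting this equal to supply: 701 - 4Ps = -260.6 + 2.4Ps, so Ps = 150.25.
Buyers pay Pb = 150.25 − 2 = 148.25; Q' = -260.6 + 2.4·150.25 = 100.
Government outlay = subsidy × quantity = 2 × 100 = 200.

Government cost = £200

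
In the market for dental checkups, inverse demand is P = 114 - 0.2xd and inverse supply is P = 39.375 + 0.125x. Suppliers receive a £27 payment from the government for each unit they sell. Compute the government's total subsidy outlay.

Pre-subsidy: 114 - 0.2x = 39.375 + 0.125x gives x* = 2985/13 and P* = 885/13.
With the subsidy, sellers receive Ps = Pb + 27 for each unit, where Pb is the price buyers pay.
On the curves, Pb = 114 - 0.2x and Ps = 39.375 + 0.125x; the wedge Ps − Pb = 27 gives 39.375 + 0.125x − (114 - 0.2x) = 27, so x' = 4065/13.
Then Pb = 114 − 0.2·(4065/13) = 669/13 and Ps = 39.375 + 0.125·(4065/13) = 1020/13.
Government outlay = subsidy × quantity = 27 × 4065/13 = 109755/13.

Government cost = 109755/13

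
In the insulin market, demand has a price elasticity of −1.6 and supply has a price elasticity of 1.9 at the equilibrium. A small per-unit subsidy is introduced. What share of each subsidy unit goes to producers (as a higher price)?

For a small subsidy around the equilibrium, the benefit split depends on the relative slopes, which at a point are proportional to the elasticities.
Buyer share = εs/(εs + |εd|) = 1.9/(1.9 + 1.6) = 19/35; seller share = |εd|/(εs + |εd|) = 16/35.
So producers capture 16/35 of the subsidy.

Producer share = 16/35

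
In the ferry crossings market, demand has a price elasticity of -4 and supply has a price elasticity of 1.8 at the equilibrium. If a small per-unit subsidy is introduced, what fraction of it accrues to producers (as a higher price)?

Producer share = 20/29

For a small subsidy around the equilibrium, the benefit split depends on the relative slopes, which at a point are proportional to the elasticities.
Buyer share = εs/(εs + |εd|) = 1.8/(1.8 + 4) = 9/29; seller share = |εd|/(εs + |εd|) = 20/29.
So producers capture 20/29 of the subsidy.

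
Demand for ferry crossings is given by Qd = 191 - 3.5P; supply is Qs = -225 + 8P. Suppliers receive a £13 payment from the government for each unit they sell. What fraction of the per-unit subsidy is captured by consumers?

Consumer share = 16/23

Pre-subsidy: 191 - 3.5P = -225 + 8P gives P* = 832/23, Q* = 1481/23.
With the subsidy, sellers receive Ps = Pb + 13 for each unit, where Pb is the price buyers pay.
Supply in terms of Pb becomes Qs = -225 + 8(Pb + 13) = -121 + 8Pb. Setting this equal to demand: 191 - 3.5Pb = -121 + 8Pb, so Pb = 624/23.
Sellers receive Ps = 624/23 + 13 = 923/23; Q' = 191 − 3.5·(624/23) = 2209/23.
Buyers' price falls by P* − Pb = 832/23 − 624/23 = 208/23; sellers' price rises by Ps − P* = 923/23 − 832/23 = 91/23.
So consumers capture (208/23)/13 = 16/23 of each unit of subsidy.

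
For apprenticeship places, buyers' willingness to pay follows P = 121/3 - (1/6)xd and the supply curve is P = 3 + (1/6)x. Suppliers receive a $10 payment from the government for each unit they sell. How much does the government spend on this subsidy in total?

Pre-subsidy: 121/3 - (1/6)x = 3 + (1/6)x gives x* = 112 and P* = 65/3.
With the subsidy, sellers receive Ps = Pb + 10 for each unit, where Pb is the price buyers pay.
On the curves, Pb = 121/3 - (1/6)x and Ps = 3 + (1/6)x; the wedge Ps − Pb = 10 gives 3 + (1/6)x − (121/3 - (1/6)x) = 10, so x' = 142.
Then Pb = 121/3 − (1/6)·142 = 50/3 and Ps = 3 + (1/6)·142 = 80/3.
Government outlay = subsidy × quantity = 10 × 142 = 1420.

Government cost = $1420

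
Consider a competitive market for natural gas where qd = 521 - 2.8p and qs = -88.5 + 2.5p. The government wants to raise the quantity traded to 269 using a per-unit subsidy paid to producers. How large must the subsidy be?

Required subsidy s = 53 per unit

At q = 269, invert demand for the buyer price: pb = (521 − 269)/2.8 = 90; invert supply for the seller price: ps = (269 − (-88.5))/2.5 = 143.
The subsidy must fill the gap: s = ps − pb = 143 − 90 = 53.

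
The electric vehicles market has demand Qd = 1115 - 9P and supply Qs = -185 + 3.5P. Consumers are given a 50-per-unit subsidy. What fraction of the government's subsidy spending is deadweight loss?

DWL / government spending = 63/305

Pre-subsidy: 1115 - 9P = -185 + 3.5P gives P* = 104, Q* = 179.
With the rebate, buyers effectively pay Pb = Ps − 50, where Ps is the price sellers receive.
Demand in terms of Ps becomes Qd = 1115 − 9(Ps − 50) = 1565 - 9Ps. Setting this equal to supply: 1565 - 9Ps = -185 + 3.5Ps, so Ps = 140.
Buyers pay Pb = 140 − 50 = 90; Q' = -185 + 3.5·140 = 305.
ΔCS = ½(179 + 305)(104 − 90) = 3388; ΔPS = ½(179 + 305)(140 − 104) = 8712.
Government spending = 50 × 305 = 15250.
DWL = ½ × 50 × (305 − 179) = 3150; fraction = 3150 / 15250 = 63/305.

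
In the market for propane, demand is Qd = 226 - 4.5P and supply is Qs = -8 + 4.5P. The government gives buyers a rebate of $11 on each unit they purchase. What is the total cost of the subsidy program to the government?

Pre-subsidy: 226 - 4.5P = -8 + 4.5P gives P* = 26, Q* = 109.
With the rebate, buyers effectively pay Pb = Ps − 11, where Ps is the price sellers receive.
Demand in terms of Ps becomes Qd = 226 − 4.5(Ps − 11) = 275.5 - 4.5Ps. Setting this equal to supply: 275.5 - 4.5Ps = -8 + 4.5Ps, so Ps = 31.5.
Buyers pay Pb = 31.5 − 11 = 20.5; Q' = -8 + 4.5·31.5 = 133.75.
Government outlay = subsidy × quantity = 11 × 133.75 = 1471.25.

Government cost = $1471.25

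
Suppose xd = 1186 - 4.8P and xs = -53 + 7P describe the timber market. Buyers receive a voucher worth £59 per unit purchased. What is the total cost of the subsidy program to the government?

Government cost = £50150

Pre-subsidy: 1186 - 4.8P = -53 + 7P gives P* = 105, x* = 682.
With the rebate, buyers effectively pay Pb = Ps − 59, where Ps is the price sellers receive.
Demand in terms of Ps becomes xd = 1186 − 4.8(Ps − 59) = 1469.2 - 4.8Ps. Setting this equal to supply: 1469.2 - 4.8Ps = -53 + 7Ps, so Ps = 129.
Buyers pay Pb = 129 − 59 = 70; x' = -53 + 7·129 = 850.
Government outlay = subsidy × quantity = 59 × 850 = 50150.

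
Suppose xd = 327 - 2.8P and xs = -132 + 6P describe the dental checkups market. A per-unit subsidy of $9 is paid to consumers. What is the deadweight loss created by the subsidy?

Deadweight loss = 1701/22

Pre-subsidy: 327 - 2.8P = -132 + 6P gives P* = 2295/44, x* = 3981/22.
With the rebate, buyers effectively pay Pb = Ps − 9, where Ps is the price sellers receive.
Demand in terms of Ps becomes xd = 327 − 2.8(Ps − 9) = 352.2 - 2.8Ps. Setting this equal to supply: 352.2 - 2.8Ps = -132 + 6Ps, so Ps = 2421/44.
Buyers pay Pb = 2421/44 − 9 = 2025/44; x' = -132 + 6·(2421/44) = 4359/22.
The subsidy expands output by 4359/22 − 3981/22 = 189/11 past the efficient level; on those units the gap between marginal cost and willingness to pay runs from 0 up to 9.
DWL = ½ × 9 × 189/11 = 1701/22.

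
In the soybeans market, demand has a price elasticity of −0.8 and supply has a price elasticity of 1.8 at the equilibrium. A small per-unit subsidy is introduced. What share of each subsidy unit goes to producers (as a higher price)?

Producer share = 4/13

For a small subsidy around the equilibrium, the benefit split depends on the relative slopes, which at a point are proportional to the elasticities.
Buyer share = εs/(εs + |εd|) = 1.8/(1.8 + 0.8) = 9/13; seller share = |εd|/(εs + |εd|) = 4/13.
So producers capture 4/13 of the subsidy.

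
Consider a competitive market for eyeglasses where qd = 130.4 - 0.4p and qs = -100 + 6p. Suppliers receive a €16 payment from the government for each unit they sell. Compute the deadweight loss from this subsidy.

Pre-subsidy: 130.4 - 0.4p = -100 + 6p gives p* = 36, q* = 116.
With the subsidy, sellers receive ps = pb + 16 for each unit, where pb is the price buyers pay.
Supply in terms of pb becomes qs = -100 + 6(pb + 16) = -4 + 6pb. Setting this equal to demand: 130.4 - 0.4pb = -4 + 6pb, so pb = 21.
Sellers receive ps = 21 + 16 = 37; q' = 130.4 − 0.4·21 = 122.
The subsidy expands output by 122 − 116 = 6 past the efficient level; on those units the gap between marginal cost and willingness to pay runs from 0 up to 16.
DWL = ½ × 16 × 6 = 48.

Deadweight loss = €48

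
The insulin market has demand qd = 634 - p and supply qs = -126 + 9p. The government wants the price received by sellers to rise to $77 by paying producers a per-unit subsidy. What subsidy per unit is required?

Required subsidy s = $10 per unit

At a seller price of 77, quantity supplied is -126 + 9·77 = 567.
Buyers absorb 567 only when they pay pb with 634 − 1·pb = 567, i.e. pb = 67.
s = ps − pb = 77 − 67 = 10.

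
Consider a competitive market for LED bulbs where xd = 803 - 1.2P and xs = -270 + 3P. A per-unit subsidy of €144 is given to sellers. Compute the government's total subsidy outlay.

Pre-subsidy: 803 - 1.2P = -270 + 3P gives P* = 5365/21, x* = 3475/7.
With the subsidy, sellers receive Ps = Pb + 144 for each unit, where Pb is the price buyers pay.
Supply in terms of Pb becomes xs = -270 + 3(Pb + 144) = 162 + 3Pb. Setting this equal to demand: 803 - 1.2Pb = 162 + 3Pb, so Pb = 3205/21.
Sellers receive Ps = 3205/21 + 144 = 6229/21; x' = 803 − 1.2·(3205/21) = 4339/7.
Government outlay = subsidy × quantity = 144 × 4339/7 = 624816/7.

Government cost = 624816/7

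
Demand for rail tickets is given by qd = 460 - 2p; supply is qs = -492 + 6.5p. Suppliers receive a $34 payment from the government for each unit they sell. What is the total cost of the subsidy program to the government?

Government cost = $9792

Pre-subsidy: 460 - 2p = -492 + 6.5p gives p* = 112, q* = 236.
With the subsidy, sellers receive ps = pb + 34 for each unit, where pb is the price buyers pay.
Supply in terms of pb becomes qs = -492 + 6.5(pb + 34) = -271 + 6.5pb. Setting this equal to demand: 460 - 2pb = -271 + 6.5pb, so pb = 86.
Sellers receive ps = 86 + 34 = 120; q' = 460 − 2·86 = 288.
Government outlay = subsidy × quantity = 34 × 288 = 9792.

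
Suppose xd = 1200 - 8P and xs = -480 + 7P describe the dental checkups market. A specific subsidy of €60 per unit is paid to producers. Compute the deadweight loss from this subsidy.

Deadweight loss = €6720

Pre-subsidy: 1200 - 8P = -480 + 7P gives P* = 112, x* = 304.
With the subsidy, sellers receive Ps = Pb + 60 for each unit, where Pb is the price buyers pay.
Supply in terms of Pb becomes xs = -480 + 7(Pb + 60) = -60 + 7Pb. Setting this equal to demand: 1200 - 8Pb = -60 + 7Pb, so Pb = 84.
Sellers receive Ps = 84 + 60 = 144; x' = 1200 − 8·84 = 528.
The subsidy expands output by 528 − 304 = 224 past the efficient level; on those units the gap between marginal cost and willingness to pay runs from 0 up to 60.
DWL = ½ × 60 × 224 = 6720.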